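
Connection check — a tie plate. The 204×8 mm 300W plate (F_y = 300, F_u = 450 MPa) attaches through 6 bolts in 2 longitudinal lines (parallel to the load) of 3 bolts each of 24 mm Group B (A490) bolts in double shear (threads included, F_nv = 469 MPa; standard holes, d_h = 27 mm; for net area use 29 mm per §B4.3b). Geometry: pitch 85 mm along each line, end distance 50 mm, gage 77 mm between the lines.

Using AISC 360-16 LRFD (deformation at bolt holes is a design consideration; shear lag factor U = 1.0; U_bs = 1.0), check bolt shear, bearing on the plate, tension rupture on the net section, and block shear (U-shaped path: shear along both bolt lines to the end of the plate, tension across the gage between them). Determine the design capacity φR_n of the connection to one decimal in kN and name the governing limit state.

Bolt shear: A_b = π(24)²/4 = 452.39 mm². φR_n = 0.75 × 469 × 452.39 × 6 × 2 = 1909.5 kN.
Bearing (8 mm plate, F_u = 450 MPa): end bolts L_c = 50 − 27/2 = 36.5, R_n = min(1.2×36.5×8×450, 2.4×24×8×450) = 157.68 kN/bolt; interior L_c = 85 − 27 = 58, R_n = 207.36 kN/bolt. φR_n = 0.75 × (2×157.68 + 4×207.36) = 858.6 kN.
Tension rupture (net): A_n = (204 − 2×29)×8 = 1168 mm² (U = 1.0, A_e = A_n). φR_n = 0.75 × 450 × 1168 = 394.2 kN.
Block shear: shear path 2×[50+2×85] = 2×220 mm, A_gv = 3520, A_nv = 2×(220 − 2.5×29)×8 = 2360 mm²; tension across gage: (77 − 1×29)×8 = 384 mm². R_n = min(0.6×450×2360, 0.6×300×3520) + 1.0×450×384 = min(637.2, 633.6) + 172.8 = 806.4 kN. φR_n = 0.75 × 806.4 = 604.8 kN.
Governing: min(1909.5, 858.6, 394.2, 604.8) = 394.2 kN → net-section rupture.

394.2 kN (net-section rupture governs)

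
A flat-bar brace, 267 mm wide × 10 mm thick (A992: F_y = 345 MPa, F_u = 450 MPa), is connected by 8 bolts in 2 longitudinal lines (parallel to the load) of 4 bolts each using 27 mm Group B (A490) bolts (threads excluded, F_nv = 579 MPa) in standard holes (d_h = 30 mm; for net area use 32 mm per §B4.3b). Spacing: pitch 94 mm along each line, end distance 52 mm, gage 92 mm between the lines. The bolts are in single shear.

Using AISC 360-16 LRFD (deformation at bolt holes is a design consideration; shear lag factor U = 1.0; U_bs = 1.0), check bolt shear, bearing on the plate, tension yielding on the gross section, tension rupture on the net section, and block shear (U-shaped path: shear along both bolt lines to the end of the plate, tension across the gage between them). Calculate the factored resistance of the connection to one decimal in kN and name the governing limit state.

Bolt shear: A_b = π(27)²/4 = 572.56 mm². φR_n = 0.75 × 579 × 572.56 × 8 × 1 = 1989.1 kN.
Bearing (10 mm plate, F_u = 450 MPa): end bolts L_c = 52 − 30/2 = 37, R_n = min(1.2×37×10×450, 2.4×27×10×450) = 199.8 kN/bolt; interior L_c = 94 − 30 = 64, R_n = 291.6 kN/bolt. φR_n = 0.75 × (2×199.8 + 6×291.6) = 1611.9 kN.
Tension yield (gross): A_g = 267×10 = 2670 mm². φR_n = 0.90 × 345 × 2670 = 829.0 kN.
Tension rupture (net): A_n = (267 − 2×32)×10 = 2030 mm² (U = 1.0, A_e = A_n). φR_n = 0.75 × 450 × 2030 = 685.1 kN.
Block shear: shear path 2×[52+3×94] = 2×334 mm, A_gv = 6680, A_nv = 2×(334 − 3.5×32)×10 = 4440 mm²; tension across gage: (92 − 1×32)×10 = 600 mm². R_n = min(0.6×450×4440, 0.6×345×6680) + 1.0×450×600 = min(1198.8, 1382.8) + 270 = 1468.8 kN. φR_n = 0.75 × 1468.8 = 1101.6 kN.
Governing: min(1989.1, 1611.9, 829.0, 685.1, 1101.6) = 685.1 kN → net-section rupture.

685.1 kN (net-section rupture governs)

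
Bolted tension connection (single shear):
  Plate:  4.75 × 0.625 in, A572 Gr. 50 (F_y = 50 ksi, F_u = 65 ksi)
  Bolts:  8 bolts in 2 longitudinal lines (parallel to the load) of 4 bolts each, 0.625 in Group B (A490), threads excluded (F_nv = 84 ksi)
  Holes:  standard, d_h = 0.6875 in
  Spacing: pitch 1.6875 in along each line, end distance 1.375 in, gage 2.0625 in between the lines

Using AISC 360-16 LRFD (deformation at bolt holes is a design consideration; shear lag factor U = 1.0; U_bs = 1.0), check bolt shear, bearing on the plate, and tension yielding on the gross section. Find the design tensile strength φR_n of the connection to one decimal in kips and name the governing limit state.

133.6 kips (gross-section yield governs)

Bolt shear: A_b = π(0.625)²/4 = 0.3068 in². φR_n = 0.75 × 84 × 0.3068 × 8 × 1 = 154.6 kips.
Bearing (0.625 in plate, F_u = 65 ksi): end bolts L_c = 1.375 − 0.6875/2 = 1.03125, R_n = min(1.2×1.03125×0.625×65, 2.4×0.625×0.625×65) = 50.273 kips/bolt; interior L_c = 1.6875 − 0.6875 = 1, R_n = 48.75 kips/bolt. φR_n = 0.75 × (2×50.273 + 6×48.75) = 294.8 kips.
Tension yield (gross): A_g = 4.75×0.625 = 2.9688 in². φR_n = 0.90 × 50 × 2.9688 = 133.6 kips.
Governing: min(154.6, 294.8, 133.6) = 133.6 kips → gross-section yield.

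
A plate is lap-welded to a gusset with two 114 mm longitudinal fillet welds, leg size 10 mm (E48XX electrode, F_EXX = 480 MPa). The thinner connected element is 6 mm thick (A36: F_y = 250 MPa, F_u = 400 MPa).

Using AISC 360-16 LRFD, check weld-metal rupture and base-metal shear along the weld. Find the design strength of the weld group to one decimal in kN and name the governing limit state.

205.2 kN (base-metal shear governs)

Weld metal: throat = 0.707×10 = 7.07 mm, L = 2×114 = 228 mm. φR_n = 0.75 × 0.6 × 480 × 7.07 × 228 = 348.2 kN.
Base metal shear (6 mm plate): yield φR_n = 1.0×0.6×250×6×228 = 205.2 kN; rupture φR_n = 0.75×0.6×400×6×228 = 246.2 kN; take 205.2 kN (yield).
Governing: min(348.2, 205.2) = 205.2 kN → base-metal shear.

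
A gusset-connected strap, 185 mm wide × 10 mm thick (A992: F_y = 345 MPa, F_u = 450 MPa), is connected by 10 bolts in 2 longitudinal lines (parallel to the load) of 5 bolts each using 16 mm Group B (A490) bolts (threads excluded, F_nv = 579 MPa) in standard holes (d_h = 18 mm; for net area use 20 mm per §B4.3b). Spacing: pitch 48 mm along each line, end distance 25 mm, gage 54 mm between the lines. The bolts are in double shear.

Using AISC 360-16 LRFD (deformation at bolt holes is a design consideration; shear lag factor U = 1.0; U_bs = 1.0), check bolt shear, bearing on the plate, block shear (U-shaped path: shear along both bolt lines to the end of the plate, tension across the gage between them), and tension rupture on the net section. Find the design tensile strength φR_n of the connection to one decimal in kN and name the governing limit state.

489.4 kN (net-section rupture governs)

Bolt shear: A_b = π(16)²/4 = 201.06 mm². φR_n = 0.75 × 579 × 201.06 × 10 × 2 = 1746.2 kN.
Bearing (10 mm plate, F_u = 450 MPa): end bolts L_c = 25 − 18/2 = 16, R_n = min(1.2×16×10×450, 2.4×16×10×450) = 86.4 kN/bolt; interior L_c = 48 − 18 = 30, R_n = 162 kN/bolt. φR_n = 0.75 × (2×86.4 + 8×162) = 1101.6 kN.
Block shear: shear path 2×[25+4×48] = 2×217 mm, A_gv = 4340, A_nv = 2×(217 − 4.5×20)×10 = 2540 mm²; tension across gage: (54 − 1×20)×10 = 340 mm². R_n = min(0.6×450×2540, 0.6×345×4340) + 1.0×450×340 = min(685.8, 898.38) + 153 = 838.8 kN. φR_n = 0.75 × 838.8 = 629.1 kN.
Tension rupture (net): A_n = (185 − 2×20)×10 = 1450 mm² (U = 1.0, A_e = A_n). φR_n = 0.75 × 450 × 1450 = 489.4 kN.
Governing: min(1746.2, 1101.6, 629.1, 489.4) = 489.4 kN → net-section rupture.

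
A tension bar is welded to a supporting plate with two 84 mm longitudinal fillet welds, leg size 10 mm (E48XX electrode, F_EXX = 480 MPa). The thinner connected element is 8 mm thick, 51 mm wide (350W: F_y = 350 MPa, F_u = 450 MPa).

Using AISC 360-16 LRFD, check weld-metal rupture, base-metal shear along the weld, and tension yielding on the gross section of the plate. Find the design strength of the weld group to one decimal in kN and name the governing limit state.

128.5 kN (gross-section yield governs)

Weld metal: throat = 0.707×10 = 7.07 mm, L = 2×84 = 168 mm. φR_n = 0.75 × 0.6 × 480 × 7.07 × 168 = 256.6 kN.
Base metal shear (8 mm plate): yield φR_n = 1.0×0.6×350×8×168 = 282.2 kN; rupture φR_n = 0.75×0.6×450×8×168 = 272.2 kN; take 272.2 kN (rupture).
Tension yield (gross): A_g = 51×8 = 408 mm². φR_n = 0.90 × 350 × 408 = 128.5 kN.
Governing: min(256.6, 272.2, 128.5) = 128.5 kN → gross-section yield.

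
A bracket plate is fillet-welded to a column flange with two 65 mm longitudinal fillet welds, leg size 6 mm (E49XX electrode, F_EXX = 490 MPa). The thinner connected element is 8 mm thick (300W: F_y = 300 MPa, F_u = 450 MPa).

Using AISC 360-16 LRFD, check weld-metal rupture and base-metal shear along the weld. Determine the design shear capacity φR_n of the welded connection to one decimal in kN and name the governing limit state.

121.6 kN (weld metal governs)

Weld metal: throat = 0.707×6 = 4.242 mm, L = 2×65 = 130 mm. φR_n = 0.75 × 0.6 × 490 × 4.242 × 130 = 121.6 kN.
Base metal shear (8 mm plate): yield φR_n = 1.0×0.6×300×8×130 = 187.2 kN; rupture φR_n = 0.75×0.6×450×8×130 = 210.6 kN; take 187.2 kN (yield).
Governing: min(121.6, 187.2) = 121.6 kN → weld metal.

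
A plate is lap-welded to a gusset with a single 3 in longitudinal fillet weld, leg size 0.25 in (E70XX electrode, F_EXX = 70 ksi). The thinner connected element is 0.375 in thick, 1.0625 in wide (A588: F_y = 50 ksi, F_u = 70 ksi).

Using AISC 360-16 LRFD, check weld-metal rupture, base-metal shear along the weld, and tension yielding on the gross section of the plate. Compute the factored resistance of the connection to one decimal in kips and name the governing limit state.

Weld metal: throat = 0.707×0.25 = 0.17675 in, L = 3 in. φR_n = 0.75 × 0.6 × 70 × 0.17675 × 3 = 16.7 kips.
Base metal shear (0.375 in plate): yield φR_n = 1.0×0.6×50×0.375×3 = 33.8 kips; rupture φR_n = 0.75×0.6×70×0.375×3 = 35.4 kips; take 33.8 kips (yield).
Tension yield (gross): A_g = 1.0625×0.375 = 0.39844 in². φR_n = 0.90 × 50 × 0.39844 = 17.9 kips.
Governing: min(16.7, 33.8, 17.9) = 16.7 kips → weld metal.

16.7 kips (weld metal governs)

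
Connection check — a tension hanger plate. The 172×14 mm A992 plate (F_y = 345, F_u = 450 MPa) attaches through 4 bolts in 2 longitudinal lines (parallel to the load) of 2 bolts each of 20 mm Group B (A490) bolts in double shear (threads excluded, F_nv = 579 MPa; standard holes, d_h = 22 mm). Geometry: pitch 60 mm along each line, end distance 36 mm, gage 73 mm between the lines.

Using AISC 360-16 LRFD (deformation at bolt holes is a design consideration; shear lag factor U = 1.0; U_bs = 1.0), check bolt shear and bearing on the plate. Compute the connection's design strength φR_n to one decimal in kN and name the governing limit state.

714.4 kN (bearing governs)

Bolt shear: A_b = π(20)²/4 = 314.16 mm². φR_n = 0.75 × 579 × 314.16 × 4 × 2 = 1091.4 kN.
Bearing (14 mm plate, F_u = 450 MPa): end bolts L_c = 36 − 22/2 = 25, R_n = min(1.2×25×14×450, 2.4×20×14×450) = 189 kN/bolt; interior L_c = 60 − 22 = 38, R_n = 287.28 kN/bolt. φR_n = 0.75 × (2×189 + 2×287.28) = 714.4 kN.
Governing: min(1091.4, 714.4) = 714.4 kN → bearing.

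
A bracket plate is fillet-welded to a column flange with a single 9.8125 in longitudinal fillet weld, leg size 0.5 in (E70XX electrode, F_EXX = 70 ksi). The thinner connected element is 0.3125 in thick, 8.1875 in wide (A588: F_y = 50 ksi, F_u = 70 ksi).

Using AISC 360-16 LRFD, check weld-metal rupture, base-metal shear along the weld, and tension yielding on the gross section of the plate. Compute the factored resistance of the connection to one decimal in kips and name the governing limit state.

92.0 kips (base-metal shear governs)

Weld metal: throat = 0.707×0.5 = 0.3535 in, L = 9.8125 in. φR_n = 0.75 × 0.6 × 70 × 0.3535 × 9.8125 = 109.3 kips.
Base metal shear (0.3125 in plate): yield φR_n = 1.0×0.6×50×0.3125×9.8125 = 92.0 kips; rupture φR_n = 0.75×0.6×70×0.3125×9.8125 = 96.6 kips; take 92.0 kips (yield).
Tension yield (gross): A_g = 8.1875×0.3125 = 2.5586 in². φR_n = 0.90 × 50 × 2.5586 = 115.1 kips.
Governing: min(109.3, 92.0, 115.1) = 92.0 kips → base-metal shear.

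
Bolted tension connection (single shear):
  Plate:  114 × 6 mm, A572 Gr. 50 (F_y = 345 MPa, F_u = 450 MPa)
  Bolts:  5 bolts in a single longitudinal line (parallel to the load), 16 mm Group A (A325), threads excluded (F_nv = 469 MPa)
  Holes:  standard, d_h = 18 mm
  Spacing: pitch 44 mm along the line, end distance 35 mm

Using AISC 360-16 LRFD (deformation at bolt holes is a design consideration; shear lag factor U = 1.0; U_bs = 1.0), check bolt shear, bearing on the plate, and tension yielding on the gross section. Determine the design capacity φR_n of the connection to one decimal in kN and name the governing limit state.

Bolt shear: A_b = π(16)²/4 = 201.06 mm². φR_n = 0.75 × 469 × 201.06 × 5 × 1 = 353.6 kN.
Bearing (6 mm plate, F_u = 450 MPa): end bolts L_c = 35 − 18/2 = 26, R_n = min(1.2×26×6×450, 2.4×16×6×450) = 84.24 kN/bolt; interior L_c = 44 − 18 = 26, R_n = 84.24 kN/bolt. φR_n = 0.75 × (1×84.24 + 4×84.24) = 315.9 kN.
Tension yield (gross): A_g = 114×6 = 684 mm². φR_n = 0.90 × 345 × 684 = 212.4 kN.
Governing: min(353.6, 315.9, 212.4) = 212.4 kN → gross-section yield.

212.4 kN (gross-section yield governs)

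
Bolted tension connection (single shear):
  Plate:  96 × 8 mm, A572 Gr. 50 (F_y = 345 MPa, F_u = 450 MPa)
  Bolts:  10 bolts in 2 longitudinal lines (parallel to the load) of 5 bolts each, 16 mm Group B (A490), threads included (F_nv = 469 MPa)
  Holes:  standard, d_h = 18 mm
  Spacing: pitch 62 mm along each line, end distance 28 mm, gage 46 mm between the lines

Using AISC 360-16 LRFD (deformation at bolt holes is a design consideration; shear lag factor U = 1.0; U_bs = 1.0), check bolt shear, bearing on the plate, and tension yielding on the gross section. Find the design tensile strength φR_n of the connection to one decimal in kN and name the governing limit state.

238.5 kN (gross-section yield governs)

Bolt shear: A_b = π(16)²/4 = 201.06 mm². φR_n = 0.75 × 469 × 201.06 × 10 × 1 = 707.2 kN.
Bearing (8 mm plate, F_u = 450 MPa): end bolts L_c = 28 − 18/2 = 19, R_n = min(1.2×19×8×450, 2.4×16×8×450) = 82.08 kN/bolt; interior L_c = 62 − 18 = 44, R_n = 138.24 kN/bolt. φR_n = 0.75 × (2×82.08 + 8×138.24) = 952.6 kN.
Tension yield (gross): A_g = 96×8 = 768 mm². φR_n = 0.90 × 345 × 768 = 238.5 kN.
Governing: min(707.2, 952.6, 238.5) = 238.5 kN → gross-section yield.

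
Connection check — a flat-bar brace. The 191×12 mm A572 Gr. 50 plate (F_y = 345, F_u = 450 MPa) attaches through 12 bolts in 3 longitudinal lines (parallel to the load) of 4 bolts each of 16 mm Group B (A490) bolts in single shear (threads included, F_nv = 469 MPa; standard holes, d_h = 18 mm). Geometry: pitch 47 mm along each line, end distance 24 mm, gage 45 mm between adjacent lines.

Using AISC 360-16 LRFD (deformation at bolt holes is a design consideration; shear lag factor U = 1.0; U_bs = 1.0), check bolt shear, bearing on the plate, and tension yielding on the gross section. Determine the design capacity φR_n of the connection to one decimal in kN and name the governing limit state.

711.7 kN (gross-section yield governs)

Bolt shear: A_b = π(16)²/4 = 201.06 mm². φR_n = 0.75 × 469 × 201.06 × 12 × 1 = 848.7 kN.
Bearing (12 mm plate, F_u = 450 MPa): end bolts L_c = 24 − 18/2 = 15, R_n = min(1.2×15×12×450, 2.4×16×12×450) = 97.2 kN/bolt; interior L_c = 47 − 18 = 29, R_n = 187.92 kN/bolt. φR_n = 0.75 × (3×97.2 + 9×187.92) = 1487.2 kN.
Tension yield (gross): A_g = 191×12 = 2292 mm². φR_n = 0.90 × 345 × 2292 = 711.7 kN.
Governing: min(848.7, 1487.2, 711.7) = 711.7 kN → gross-section yield.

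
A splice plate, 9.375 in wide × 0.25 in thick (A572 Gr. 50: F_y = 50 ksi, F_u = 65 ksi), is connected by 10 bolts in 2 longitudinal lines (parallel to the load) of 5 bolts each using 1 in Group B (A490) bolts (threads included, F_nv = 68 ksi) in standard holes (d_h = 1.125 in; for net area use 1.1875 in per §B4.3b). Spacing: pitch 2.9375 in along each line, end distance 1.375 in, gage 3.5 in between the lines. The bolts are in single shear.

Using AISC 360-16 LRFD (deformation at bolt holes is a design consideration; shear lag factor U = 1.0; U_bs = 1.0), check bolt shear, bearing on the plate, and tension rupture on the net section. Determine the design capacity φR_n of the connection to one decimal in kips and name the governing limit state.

85.3 kips (net-section rupture governs)

Bolt shear: A_b = π(1)²/4 = 0.7854 in². φR_n = 0.75 × 68 × 0.7854 × 10 × 1 = 400.6 kips.
Bearing (0.25 in plate, F_u = 65 ksi): end bolts L_c = 1.375 − 1.125/2 = 0.8125, R_n = min(1.2×0.8125×0.25×65, 2.4×1×0.25×65) = 15.844 kips/bolt; interior L_c = 2.9375 − 1.125 = 1.8125, R_n = 35.344 kips/bolt. φR_n = 0.75 × (2×15.844 + 8×35.344) = 235.8 kips.
Tension rupture (net): A_n = (9.375 − 2×1.1875)×0.25 = 1.75 in² (U = 1.0, A_e = A_n). φR_n = 0.75 × 65 × 1.75 = 85.3 kips.
Governing: min(400.6, 235.8, 85.3) = 85.3 kips → net-section rupture.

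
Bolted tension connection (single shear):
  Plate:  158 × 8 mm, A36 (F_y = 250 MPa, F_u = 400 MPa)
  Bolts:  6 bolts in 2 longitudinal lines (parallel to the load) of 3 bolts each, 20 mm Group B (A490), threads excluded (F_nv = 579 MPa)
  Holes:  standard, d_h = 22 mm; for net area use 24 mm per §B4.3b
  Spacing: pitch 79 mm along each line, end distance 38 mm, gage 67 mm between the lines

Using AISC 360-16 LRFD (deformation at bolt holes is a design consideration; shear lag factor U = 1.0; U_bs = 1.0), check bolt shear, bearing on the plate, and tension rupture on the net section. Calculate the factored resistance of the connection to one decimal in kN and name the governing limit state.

Bolt shear: A_b = π(20)²/4 = 314.16 mm². φR_n = 0.75 × 579 × 314.16 × 6 × 1 = 818.5 kN.
Bearing (8 mm plate, F_u = 400 MPa): end bolts L_c = 38 − 22/2 = 27, R_n = min(1.2×27×8×400, 2.4×20×8×400) = 103.68 kN/bolt; interior L_c = 79 − 22 = 57, R_n = 153.6 kN/bolt. φR_n = 0.75 × (2×103.68 + 4×153.6) = 616.3 kN.
Tension rupture (net): A_n = (158 − 2×24)×8 = 880 mm² (U = 1.0, A_e = A_n). φR_n = 0.75 × 400 × 880 = 264.0 kN.
Governing: min(818.5, 616.3, 264.0) = 264.0 kN → net-section rupture.

264.0 kN (net-section rupture governs)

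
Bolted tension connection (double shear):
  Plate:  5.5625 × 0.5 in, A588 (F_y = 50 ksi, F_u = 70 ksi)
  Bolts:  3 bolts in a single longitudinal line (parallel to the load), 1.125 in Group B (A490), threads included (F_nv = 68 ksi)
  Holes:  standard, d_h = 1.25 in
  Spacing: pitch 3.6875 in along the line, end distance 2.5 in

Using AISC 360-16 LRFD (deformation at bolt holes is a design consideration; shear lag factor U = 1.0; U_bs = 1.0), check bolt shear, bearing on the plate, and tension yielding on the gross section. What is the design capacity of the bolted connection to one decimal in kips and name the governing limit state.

Bolt shear: A_b = π(1.125)²/4 = 0.99402 in². φR_n = 0.75 × 68 × 0.99402 × 3 × 2 = 304.2 kips.
Bearing (0.5 in plate, F_u = 70 ksi): end bolts L_c = 2.5 − 1.25/2 = 1.875, R_n = min(1.2×1.875×0.5×70, 2.4×1.125×0.5×70) = 78.75 kips/bolt; interior L_c = 3.6875 − 1.25 = 2.4375, R_n = 94.5 kips/bolt. φR_n = 0.75 × (1×78.75 + 2×94.5) = 200.8 kips.
Tension yield (gross): A_g = 5.5625×0.5 = 2.7813 in². φR_n = 0.90 × 50 × 2.7813 = 125.2 kips.
Governing: min(304.2, 200.8, 125.2) = 125.2 kips → gross-section yield.

125.2 kips (gross-section yield governs)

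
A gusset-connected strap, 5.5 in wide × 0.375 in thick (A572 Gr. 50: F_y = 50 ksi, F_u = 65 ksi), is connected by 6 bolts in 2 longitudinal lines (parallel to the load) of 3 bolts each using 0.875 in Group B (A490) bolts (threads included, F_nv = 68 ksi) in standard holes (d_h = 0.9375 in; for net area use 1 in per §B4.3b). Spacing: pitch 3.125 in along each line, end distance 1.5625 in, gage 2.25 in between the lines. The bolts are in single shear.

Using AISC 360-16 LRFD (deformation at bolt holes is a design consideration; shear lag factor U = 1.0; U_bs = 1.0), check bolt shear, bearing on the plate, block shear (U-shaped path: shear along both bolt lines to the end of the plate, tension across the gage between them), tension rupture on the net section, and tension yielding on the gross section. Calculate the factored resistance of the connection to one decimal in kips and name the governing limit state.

64.0 kips (net-section rupture governs)

Bolt shear: A_b = π(0.875)²/4 = 0.60132 in². φR_n = 0.75 × 68 × 0.60132 × 6 × 1 = 184.0 kips.
Bearing (0.375 in plate, F_u = 65 ksi): end bolts L_c = 1.5625 − 0.9375/2 = 1.09375, R_n = min(1.2×1.09375×0.375×65, 2.4×0.875×0.375×65) = 31.992 kips/bolt; interior L_c = 3.125 − 0.9375 = 2.1875, R_n = 51.188 kips/bolt. φR_n = 0.75 × (2×31.992 + 4×51.188) = 201.6 kips.
Block shear: shear path 2×[1.5625+2×3.125] = 2×7.8125 in, A_gv = 5.8594, A_nv = 2×(7.8125 − 2.5×1)×0.375 = 3.9844 in²; tension across gage: (2.25 − 1×1)×0.375 = 0.46875 in². R_n = min(0.6×65×3.9844, 0.6×50×5.8594) + 1.0×65×0.46875 = min(155.39, 175.78) + 30.469 = 185.86 kips. φR_n = 0.75 × 185.86 = 139.4 kips.
Tension rupture (net): A_n = (5.5 − 2×1)×0.375 = 1.3125 in² (U = 1.0, A_e = A_n). φR_n = 0.75 × 65 × 1.3125 = 64.0 kips.
Tension yield (gross): A_g = 5.5×0.375 = 2.0625 in². φR_n = 0.90 × 50 × 2.0625 = 92.8 kips.
Governing: min(184.0, 201.6, 139.4, 64.0, 92.8) = 64.0 kips → net-section rupture.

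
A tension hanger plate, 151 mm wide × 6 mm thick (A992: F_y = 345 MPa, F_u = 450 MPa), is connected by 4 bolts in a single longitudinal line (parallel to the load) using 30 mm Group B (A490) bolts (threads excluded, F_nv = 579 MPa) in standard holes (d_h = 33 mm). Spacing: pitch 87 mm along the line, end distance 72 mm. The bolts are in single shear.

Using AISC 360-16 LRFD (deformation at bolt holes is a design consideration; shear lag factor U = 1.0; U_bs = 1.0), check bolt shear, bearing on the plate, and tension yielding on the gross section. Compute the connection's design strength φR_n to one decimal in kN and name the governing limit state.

281.3 kN (gross-section yield governs)

Bolt shear: A_b = π(30)²/4 = 706.86 mm². φR_n = 0.75 × 579 × 706.86 × 4 × 1 = 1227.8 kN.
Bearing (6 mm plate, F_u = 450 MPa): end bolts L_c = 72 − 33/2 = 55.5, R_n = min(1.2×55.5×6×450, 2.4×30×6×450) = 179.82 kN/bolt; interior L_c = 87 − 33 = 54, R_n = 174.96 kN/bolt. φR_n = 0.75 × (1×179.82 + 3×174.96) = 528.5 kN.
Tension yield (gross): A_g = 151×6 = 906 mm². φR_n = 0.90 × 345 × 906 = 281.3 kN.
Governing: min(1227.8, 528.5, 281.3) = 281.3 kN → gross-section yield.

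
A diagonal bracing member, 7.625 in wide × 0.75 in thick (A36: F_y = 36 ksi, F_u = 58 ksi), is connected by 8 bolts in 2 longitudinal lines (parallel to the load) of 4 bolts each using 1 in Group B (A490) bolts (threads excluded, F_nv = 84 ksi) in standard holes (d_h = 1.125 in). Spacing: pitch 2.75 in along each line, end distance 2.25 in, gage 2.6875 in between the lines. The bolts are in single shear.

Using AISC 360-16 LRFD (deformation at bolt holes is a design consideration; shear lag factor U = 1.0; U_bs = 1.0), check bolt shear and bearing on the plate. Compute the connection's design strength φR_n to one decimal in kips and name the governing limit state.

395.8 kips (bolt shear governs)

Bolt shear: A_b = π(1)²/4 = 0.7854 in². φR_n = 0.75 × 84 × 0.7854 × 8 × 1 = 395.8 kips.
Bearing (0.75 in plate, F_u = 58 ksi): end bolts L_c = 2.25 − 1.125/2 = 1.6875, R_n = min(1.2×1.6875×0.75×58, 2.4×1×0.75×58) = 88.088 kips/bolt; interior L_c = 2.75 − 1.125 = 1.625, R_n = 84.825 kips/bolt. φR_n = 0.75 × (2×88.088 + 6×84.825) = 513.8 kips.
Governing: min(395.8, 513.8) = 395.8 kips → bolt shear.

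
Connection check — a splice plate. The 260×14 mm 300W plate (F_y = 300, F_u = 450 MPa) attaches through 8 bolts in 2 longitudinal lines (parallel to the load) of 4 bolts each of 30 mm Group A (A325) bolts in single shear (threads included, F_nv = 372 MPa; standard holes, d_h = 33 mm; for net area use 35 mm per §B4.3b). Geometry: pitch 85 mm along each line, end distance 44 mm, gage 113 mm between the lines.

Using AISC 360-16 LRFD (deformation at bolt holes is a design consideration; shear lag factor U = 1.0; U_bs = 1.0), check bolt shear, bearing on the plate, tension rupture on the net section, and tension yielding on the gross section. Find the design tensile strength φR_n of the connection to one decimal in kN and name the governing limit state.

Bolt shear: A_b = π(30)²/4 = 706.86 mm². φR_n = 0.75 × 372 × 706.86 × 8 × 1 = 1577.7 kN.
Bearing (14 mm plate, F_u = 450 MPa): end bolts L_c = 44 − 33/2 = 27.5, R_n = min(1.2×27.5×14×450, 2.4×30×14×450) = 207.9 kN/bolt; interior L_c = 85 − 33 = 52, R_n = 393.12 kN/bolt. φR_n = 0.75 × (2×207.9 + 6×393.12) = 2080.9 kN.
Tension rupture (net): A_n = (260 − 2×35)×14 = 2660 mm² (U = 1.0, A_e = A_n). φR_n = 0.75 × 450 × 2660 = 897.8 kN.
Tension yield (gross): A_g = 260×14 = 3640 mm². φR_n = 0.90 × 300 × 3640 = 982.8 kN.
Governing: min(1577.7, 2080.9, 897.8, 982.8) = 897.8 kN → net-section rupture.

897.8 kN (net-section rupture governs)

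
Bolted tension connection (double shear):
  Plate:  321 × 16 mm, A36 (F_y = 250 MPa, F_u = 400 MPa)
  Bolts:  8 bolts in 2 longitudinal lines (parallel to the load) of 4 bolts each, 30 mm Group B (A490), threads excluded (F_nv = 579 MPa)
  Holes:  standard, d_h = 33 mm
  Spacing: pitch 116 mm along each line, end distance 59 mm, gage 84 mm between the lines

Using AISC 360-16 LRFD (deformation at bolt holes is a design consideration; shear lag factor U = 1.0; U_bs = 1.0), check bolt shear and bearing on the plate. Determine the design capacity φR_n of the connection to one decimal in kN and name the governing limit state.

Bolt shear: A_b = π(30)²/4 = 706.86 mm². φR_n = 0.75 × 579 × 706.86 × 8 × 2 = 4911.3 kN.
Bearing (16 mm plate, F_u = 400 MPa): end bolts L_c = 59 − 33/2 = 42.5, R_n = min(1.2×42.5×16×400, 2.4×30×16×400) = 326.4 kN/bolt; interior L_c = 116 − 33 = 83, R_n = 460.8 kN/bolt. φR_n = 0.75 × (2×326.4 + 6×460.8) = 2563.2 kN.
Governing: min(4911.3, 2563.2) = 2563.2 kN → bearing.

2563.2 kN (bearing governs)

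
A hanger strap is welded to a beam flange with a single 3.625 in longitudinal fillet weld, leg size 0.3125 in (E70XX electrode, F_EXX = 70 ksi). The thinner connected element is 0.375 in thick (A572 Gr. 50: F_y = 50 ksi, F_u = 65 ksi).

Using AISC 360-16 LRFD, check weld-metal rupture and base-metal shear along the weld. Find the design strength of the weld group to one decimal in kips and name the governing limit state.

Weld metal: throat = 0.707×0.3125 = 0.22094 in, L = 3.625 in. φR_n = 0.75 × 0.6 × 70 × 0.22094 × 3.625 = 25.2 kips.
Base metal shear (0.375 in plate): yield φR_n = 1.0×0.6×50×0.375×3.625 = 40.8 kips; rupture φR_n = 0.75×0.6×65×0.375×3.625 = 39.8 kips; take 39.8 kips (rupture).
Governing: min(25.2, 39.8) = 25.2 kips → weld metal.

25.2 kips (weld metal governs)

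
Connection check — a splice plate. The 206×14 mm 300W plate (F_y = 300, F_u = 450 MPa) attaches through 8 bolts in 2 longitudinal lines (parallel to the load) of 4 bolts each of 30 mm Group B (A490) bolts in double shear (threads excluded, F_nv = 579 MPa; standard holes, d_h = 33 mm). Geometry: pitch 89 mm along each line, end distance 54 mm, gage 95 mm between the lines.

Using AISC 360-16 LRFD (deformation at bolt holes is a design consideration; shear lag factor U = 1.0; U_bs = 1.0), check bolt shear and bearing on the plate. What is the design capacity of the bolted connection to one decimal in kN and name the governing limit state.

Bolt shear: A_b = π(30)²/4 = 706.86 mm². φR_n = 0.75 × 579 × 706.86 × 8 × 2 = 4911.3 kN.
Bearing (14 mm plate, F_u = 450 MPa): end bolts L_c = 54 − 33/2 = 37.5, R_n = min(1.2×37.5×14×450, 2.4×30×14×450) = 283.5 kN/bolt; interior L_c = 89 − 33 = 56, R_n = 423.36 kN/bolt. φR_n = 0.75 × (2×283.5 + 6×423.36) = 2330.4 kN.
Governing: min(4911.3, 2330.4) = 2330.4 kN → bearing.

2330.4 kN (bearing governs)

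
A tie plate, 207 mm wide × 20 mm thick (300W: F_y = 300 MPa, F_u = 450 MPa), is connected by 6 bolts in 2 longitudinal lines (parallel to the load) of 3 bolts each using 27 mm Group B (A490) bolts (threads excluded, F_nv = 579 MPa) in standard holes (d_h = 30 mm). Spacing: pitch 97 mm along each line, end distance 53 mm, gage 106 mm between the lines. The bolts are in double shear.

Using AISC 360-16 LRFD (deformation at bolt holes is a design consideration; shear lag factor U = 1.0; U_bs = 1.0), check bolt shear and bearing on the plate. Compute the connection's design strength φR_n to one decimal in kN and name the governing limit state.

2365.2 kN (bearing governs)

Bolt shear: A_b = π(27)²/4 = 572.56 mm². φR_n = 0.75 × 579 × 572.56 × 6 × 2 = 2983.6 kN.
Bearing (20 mm plate, F_u = 450 MPa): end bolts L_c = 53 − 30/2 = 38, R_n = min(1.2×38×20×450, 2.4×27×20×450) = 410.4 kN/bolt; interior L_c = 97 − 30 = 67, R_n = 583.2 kN/bolt. φR_n = 0.75 × (2×410.4 + 4×583.2) = 2365.2 kN.
Governing: min(2983.6, 2365.2) = 2365.2 kN → bearing.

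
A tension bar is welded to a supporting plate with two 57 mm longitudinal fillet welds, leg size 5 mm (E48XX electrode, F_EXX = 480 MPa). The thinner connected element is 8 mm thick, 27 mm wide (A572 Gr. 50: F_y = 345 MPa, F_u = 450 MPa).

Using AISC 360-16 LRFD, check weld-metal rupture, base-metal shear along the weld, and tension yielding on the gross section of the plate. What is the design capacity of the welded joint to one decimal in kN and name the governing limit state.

67.1 kN (gross-section yield governs)

Weld metal: throat = 0.707×5 = 3.535 mm, L = 2×57 = 114 mm. φR_n = 0.75 × 0.6 × 480 × 3.535 × 114 = 87.0 kN.
Base metal shear (8 mm plate): yield φR_n = 1.0×0.6×345×8×114 = 188.8 kN; rupture φR_n = 0.75×0.6×450×8×114 = 184.7 kN; take 184.7 kN (rupture).
Tension yield (gross): A_g = 27×8 = 216 mm². φR_n = 0.90 × 345 × 216 = 67.1 kN.
Governing: min(87.0, 184.7, 67.1) = 67.1 kN → gross-section yield.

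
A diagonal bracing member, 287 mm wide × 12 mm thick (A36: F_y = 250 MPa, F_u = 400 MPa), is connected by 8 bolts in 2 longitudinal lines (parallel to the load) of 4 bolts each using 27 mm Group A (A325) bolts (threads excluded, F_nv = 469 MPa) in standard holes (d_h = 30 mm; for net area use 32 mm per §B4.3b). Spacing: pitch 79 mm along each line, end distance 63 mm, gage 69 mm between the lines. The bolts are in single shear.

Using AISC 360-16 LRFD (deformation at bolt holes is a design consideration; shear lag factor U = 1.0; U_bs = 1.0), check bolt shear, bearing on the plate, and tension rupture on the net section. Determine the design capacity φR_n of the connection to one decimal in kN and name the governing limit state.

802.8 kN (net-section rupture governs)

Bolt shear: A_b = π(27)²/4 = 572.56 mm². φR_n = 0.75 × 469 × 572.56 × 8 × 1 = 1611.2 kN.
Bearing (12 mm plate, F_u = 400 MPa): end bolts L_c = 63 − 30/2 = 48, R_n = min(1.2×48×12×400, 2.4×27×12×400) = 276.48 kN/bolt; interior L_c = 79 − 30 = 49, R_n = 282.24 kN/bolt. φR_n = 0.75 × (2×276.48 + 6×282.24) = 1684.8 kN.
Tension rupture (net): A_n = (287 − 2×32)×12 = 2676 mm² (U = 1.0, A_e = A_n). φR_n = 0.75 × 400 × 2676 = 802.8 kN.
Governing: min(1611.2, 1684.8, 802.8) = 802.8 kN → net-section rupture.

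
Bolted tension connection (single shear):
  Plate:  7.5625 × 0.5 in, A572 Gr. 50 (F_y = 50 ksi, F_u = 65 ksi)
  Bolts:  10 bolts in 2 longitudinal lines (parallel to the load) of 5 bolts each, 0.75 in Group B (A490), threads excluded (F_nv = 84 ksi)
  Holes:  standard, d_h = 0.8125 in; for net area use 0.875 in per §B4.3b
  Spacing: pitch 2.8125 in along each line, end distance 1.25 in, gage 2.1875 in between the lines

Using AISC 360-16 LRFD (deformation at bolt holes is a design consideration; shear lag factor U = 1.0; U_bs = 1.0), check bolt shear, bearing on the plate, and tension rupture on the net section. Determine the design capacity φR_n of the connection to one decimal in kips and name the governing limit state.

Bolt shear: A_b = π(0.75)²/4 = 0.44179 in². φR_n = 0.75 × 84 × 0.44179 × 10 × 1 = 278.3 kips.
Bearing (0.5 in plate, F_u = 65 ksi): end bolts L_c = 1.25 − 0.8125/2 = 0.84375, R_n = min(1.2×0.84375×0.5×65, 2.4×0.75×0.5×65) = 32.906 kips/bolt; interior L_c = 2.8125 − 0.8125 = 2, R_n = 58.5 kips/bolt. φR_n = 0.75 × (2×32.906 + 8×58.5) = 400.4 kips.
Tension rupture (net): A_n = (7.5625 − 2×0.875)×0.5 = 2.9063 in² (U = 1.0, A_e = A_n). φR_n = 0.75 × 65 × 2.9063 = 141.7 kips.
Governing: min(278.3, 400.4, 141.7) = 141.7 kips → net-section rupture.

141.7 kips (net-section rupture governs)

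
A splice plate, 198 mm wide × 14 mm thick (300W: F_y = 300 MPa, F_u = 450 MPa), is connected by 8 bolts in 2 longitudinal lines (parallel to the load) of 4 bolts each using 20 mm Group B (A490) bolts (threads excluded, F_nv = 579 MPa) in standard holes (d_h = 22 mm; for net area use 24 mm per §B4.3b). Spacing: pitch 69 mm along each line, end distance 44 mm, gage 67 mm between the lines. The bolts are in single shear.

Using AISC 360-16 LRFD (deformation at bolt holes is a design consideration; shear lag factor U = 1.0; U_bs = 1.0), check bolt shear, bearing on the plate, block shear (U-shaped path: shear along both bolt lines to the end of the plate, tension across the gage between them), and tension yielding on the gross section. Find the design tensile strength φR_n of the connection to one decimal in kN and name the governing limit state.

Bolt shear: A_b = π(20)²/4 = 314.16 mm². φR_n = 0.75 × 579 × 314.16 × 8 × 1 = 1091.4 kN.
Bearing (14 mm plate, F_u = 450 MPa): end bolts L_c = 44 − 22/2 = 33, R_n = min(1.2×33×14×450, 2.4×20×14×450) = 249.48 kN/bolt; interior L_c = 69 − 22 = 47, R_n = 302.4 kN/bolt. φR_n = 0.75 × (2×249.48 + 6×302.4) = 1735.0 kN.
Block shear: shear path 2×[44+3×69] = 2×251 mm, A_gv = 7028, A_nv = 2×(251 − 3.5×24)×14 = 4676 mm²; tension across gage: (67 − 1×24)×14 = 602 mm². R_n = min(0.6×450×4676, 0.6×300×7028) + 1.0×450×602 = min(1262.5, 1265) + 270.9 = 1533.4 kN. φR_n = 0.75 × 1533.4 = 1150.1 kN.
Tension yield (gross): A_g = 198×14 = 2772 mm². φR_n = 0.90 × 300 × 2772 = 748.4 kN.
Governing: min(1091.4, 1735.0, 1150.1, 748.4) = 748.4 kN → gross-section yield.

748.4 kN (gross-section yield governs)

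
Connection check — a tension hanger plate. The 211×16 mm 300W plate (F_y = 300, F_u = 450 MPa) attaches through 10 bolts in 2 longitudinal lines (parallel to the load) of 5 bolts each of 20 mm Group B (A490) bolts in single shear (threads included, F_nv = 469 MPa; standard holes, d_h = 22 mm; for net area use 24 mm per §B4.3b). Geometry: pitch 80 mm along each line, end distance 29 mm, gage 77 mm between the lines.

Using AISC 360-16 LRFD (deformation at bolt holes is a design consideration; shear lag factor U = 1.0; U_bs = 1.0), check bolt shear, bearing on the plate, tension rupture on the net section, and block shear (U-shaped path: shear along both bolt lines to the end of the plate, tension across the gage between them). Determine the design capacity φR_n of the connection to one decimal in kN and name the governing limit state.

880.2 kN (net-section rupture governs)

Bolt shear: A_b = π(20)²/4 = 314.16 mm². φR_n = 0.75 × 469 × 314.16 × 10 × 1 = 1105.1 kN.
Bearing (16 mm plate, F_u = 450 MPa): end bolts L_c = 29 − 22/2 = 18, R_n = min(1.2×18×16×450, 2.4×20×16×450) = 155.52 kN/bolt; interior L_c = 80 − 22 = 58, R_n = 345.6 kN/bolt. φR_n = 0.75 × (2×155.52 + 8×345.6) = 2306.9 kN.
Tension rupture (net): A_n = (211 − 2×24)×16 = 2608 mm² (U = 1.0, A_e = A_n). φR_n = 0.75 × 450 × 2608 = 880.2 kN.
Block shear: shear path 2×[29+4×80] = 2×349 mm, A_gv = 11168, A_nv = 2×(349 − 4.5×24)×16 = 7712 mm²; tension across gage: (77 − 1×24)×16 = 848 mm². R_n = min(0.6×450×7712, 0.6×300×11168) + 1.0×450×848 = min(2082.2, 2010.2) + 381.6 = 2391.8 kN. φR_n = 0.75 × 2391.8 = 1793.9 kN.
Governing: min(1105.1, 2306.9, 880.2, 1793.9) = 880.2 kN → net-section rupture.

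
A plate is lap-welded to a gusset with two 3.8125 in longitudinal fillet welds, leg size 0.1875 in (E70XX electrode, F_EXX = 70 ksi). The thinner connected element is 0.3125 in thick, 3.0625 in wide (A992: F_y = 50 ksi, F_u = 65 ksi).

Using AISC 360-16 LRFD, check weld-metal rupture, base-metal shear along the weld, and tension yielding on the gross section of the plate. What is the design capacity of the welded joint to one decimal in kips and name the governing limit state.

31.8 kips (weld metal governs)

Weld metal: throat = 0.707×0.1875 = 0.13256 in, L = 2×3.8125 = 7.625 in. φR_n = 0.75 × 0.6 × 70 × 0.13256 × 7.625 = 31.8 kips.
Base metal shear (0.3125 in plate): yield φR_n = 1.0×0.6×50×0.3125×7.625 = 71.5 kips; rupture φR_n = 0.75×0.6×65×0.3125×7.625 = 69.7 kips; take 69.7 kips (rupture).
Tension yield (gross): A_g = 3.0625×0.3125 = 0.95703 in². φR_n = 0.90 × 50 × 0.95703 = 43.1 kips.
Governing: min(31.8, 69.7, 43.1) = 31.8 kips → weld metal.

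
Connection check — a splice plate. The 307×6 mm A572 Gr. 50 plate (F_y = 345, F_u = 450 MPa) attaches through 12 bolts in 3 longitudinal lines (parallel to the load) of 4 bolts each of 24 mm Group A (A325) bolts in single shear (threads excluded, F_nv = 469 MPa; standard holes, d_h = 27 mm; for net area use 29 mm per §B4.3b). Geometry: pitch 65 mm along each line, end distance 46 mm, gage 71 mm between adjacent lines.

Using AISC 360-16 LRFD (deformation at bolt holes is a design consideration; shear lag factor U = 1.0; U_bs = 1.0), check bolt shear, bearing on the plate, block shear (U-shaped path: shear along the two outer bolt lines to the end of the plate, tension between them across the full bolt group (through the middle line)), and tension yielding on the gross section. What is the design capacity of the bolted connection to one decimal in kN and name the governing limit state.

509.1 kN (block shear governs)

Bolt shear: A_b = π(24)²/4 = 452.39 mm². φR_n = 0.75 × 469 × 452.39 × 12 × 1 = 1909.5 kN.
Bearing (6 mm plate, F_u = 450 MPa): end bolts L_c = 46 − 27/2 = 32.5, R_n = min(1.2×32.5×6×450, 2.4×24×6×450) = 105.3 kN/bolt; interior L_c = 65 − 27 = 38, R_n = 123.12 kN/bolt. φR_n = 0.75 × (3×105.3 + 9×123.12) = 1068.0 kN.
Block shear: shear path 2×[46+3×65] = 2×241 mm, A_gv = 2892, A_nv = 2×(241 − 3.5×29)×6 = 1674 mm²; tension across gage: (142 − 2×29)×6 = 504 mm². R_n = min(0.6×450×1674, 0.6×345×2892) + 1.0×450×504 = min(451.98, 598.64) + 226.8 = 678.78 kN. φR_n = 0.75 × 678.78 = 509.1 kN.
Tension yield (gross): A_g = 307×6 = 1842 mm². φR_n = 0.90 × 345 × 1842 = 571.9 kN.
Governing: min(1909.5, 1068.0, 509.1, 571.9) = 509.1 kN → block shear.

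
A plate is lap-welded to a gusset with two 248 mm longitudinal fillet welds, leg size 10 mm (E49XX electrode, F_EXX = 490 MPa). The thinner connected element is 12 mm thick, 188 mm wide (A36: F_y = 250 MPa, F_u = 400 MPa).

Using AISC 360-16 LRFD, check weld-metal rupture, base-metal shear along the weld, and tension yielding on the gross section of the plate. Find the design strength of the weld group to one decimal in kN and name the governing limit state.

507.6 kN (gross-section yield governs)

Weld metal: throat = 0.707×10 = 7.07 mm, L = 2×248 = 496 mm. φR_n = 0.75 × 0.6 × 490 × 7.07 × 496 = 773.2 kN.
Base metal shear (12 mm plate): yield φR_n = 1.0×0.6×250×12×496 = 892.8 kN; rupture φR_n = 0.75×0.6×400×12×496 = 1071.4 kN; take 892.8 kN (yield).
Tension yield (gross): A_g = 188×12 = 2256 mm². φR_n = 0.90 × 250 × 2256 = 507.6 kN.
Governing: min(773.2, 892.8, 507.6) = 507.6 kN → gross-section yield.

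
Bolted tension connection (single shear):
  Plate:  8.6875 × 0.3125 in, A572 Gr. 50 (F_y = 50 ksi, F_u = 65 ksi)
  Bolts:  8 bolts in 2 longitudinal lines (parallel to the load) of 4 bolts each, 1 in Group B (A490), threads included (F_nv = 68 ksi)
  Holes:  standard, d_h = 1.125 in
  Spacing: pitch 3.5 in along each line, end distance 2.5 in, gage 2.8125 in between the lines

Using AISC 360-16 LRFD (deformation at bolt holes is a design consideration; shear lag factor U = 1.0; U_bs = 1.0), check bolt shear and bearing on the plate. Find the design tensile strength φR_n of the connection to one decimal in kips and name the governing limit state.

290.2 kips (bearing governs)

Bolt shear: A_b = π(1)²/4 = 0.7854 in². φR_n = 0.75 × 68 × 0.7854 × 8 × 1 = 320.4 kips.
Bearing (0.3125 in plate, F_u = 65 ksi): end bolts L_c = 2.5 − 1.125/2 = 1.9375, R_n = min(1.2×1.9375×0.3125×65, 2.4×1×0.3125×65) = 47.227 kips/bolt; interior L_c = 3.5 − 1.125 = 2.375, R_n = 48.75 kips/bolt. φR_n = 0.75 × (2×47.227 + 6×48.75) = 290.2 kips.
Governing: min(320.4, 290.2) = 290.2 kips → bearing.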